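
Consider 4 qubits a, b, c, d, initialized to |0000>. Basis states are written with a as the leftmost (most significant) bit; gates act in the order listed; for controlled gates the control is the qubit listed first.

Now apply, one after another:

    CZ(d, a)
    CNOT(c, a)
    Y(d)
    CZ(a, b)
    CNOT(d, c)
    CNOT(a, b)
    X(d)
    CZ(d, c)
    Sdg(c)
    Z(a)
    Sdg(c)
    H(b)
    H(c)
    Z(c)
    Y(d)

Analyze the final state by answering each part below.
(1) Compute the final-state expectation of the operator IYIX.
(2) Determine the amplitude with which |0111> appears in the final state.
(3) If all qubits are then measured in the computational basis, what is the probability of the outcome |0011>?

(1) The observable IYIX averages to 0.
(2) The amplitude on |0111> is 1/2.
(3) Outcome |0011> occurs with probability 1/4.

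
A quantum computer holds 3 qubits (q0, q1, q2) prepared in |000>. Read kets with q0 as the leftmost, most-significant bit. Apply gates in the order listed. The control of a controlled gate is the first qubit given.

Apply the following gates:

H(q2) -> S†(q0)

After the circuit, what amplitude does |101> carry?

The amplitude on |101> is 0.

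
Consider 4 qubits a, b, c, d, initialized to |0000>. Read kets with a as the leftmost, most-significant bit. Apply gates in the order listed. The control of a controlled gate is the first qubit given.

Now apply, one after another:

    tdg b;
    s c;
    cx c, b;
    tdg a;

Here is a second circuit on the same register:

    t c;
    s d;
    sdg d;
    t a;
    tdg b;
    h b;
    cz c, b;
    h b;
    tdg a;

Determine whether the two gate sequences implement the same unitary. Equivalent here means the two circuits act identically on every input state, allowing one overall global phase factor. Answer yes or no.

No: there is an input state on which the two circuits produce genuinely different outputs (not merely differing by a phase).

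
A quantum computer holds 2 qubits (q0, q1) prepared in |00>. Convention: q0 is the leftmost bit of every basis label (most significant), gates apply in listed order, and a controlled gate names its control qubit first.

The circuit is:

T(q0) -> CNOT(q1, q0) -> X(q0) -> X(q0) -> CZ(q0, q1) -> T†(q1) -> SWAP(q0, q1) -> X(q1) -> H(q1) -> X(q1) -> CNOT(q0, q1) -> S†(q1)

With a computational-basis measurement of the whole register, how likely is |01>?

Outcome |01> occurs with probability 1/2. Key observation: steps 3-4 multiply out to the identity, so the circuit reduces to the remaining gates.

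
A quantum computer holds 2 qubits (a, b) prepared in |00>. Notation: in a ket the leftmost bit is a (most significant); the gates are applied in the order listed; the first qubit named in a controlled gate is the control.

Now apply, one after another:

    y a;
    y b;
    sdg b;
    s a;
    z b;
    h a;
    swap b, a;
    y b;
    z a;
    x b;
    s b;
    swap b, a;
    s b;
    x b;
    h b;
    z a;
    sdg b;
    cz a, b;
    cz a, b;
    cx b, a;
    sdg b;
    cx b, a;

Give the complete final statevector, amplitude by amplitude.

The final amplitudes are 1/2 on |00>, -1/2 on |01>, -I/2 on |10>, I/2 on |11>.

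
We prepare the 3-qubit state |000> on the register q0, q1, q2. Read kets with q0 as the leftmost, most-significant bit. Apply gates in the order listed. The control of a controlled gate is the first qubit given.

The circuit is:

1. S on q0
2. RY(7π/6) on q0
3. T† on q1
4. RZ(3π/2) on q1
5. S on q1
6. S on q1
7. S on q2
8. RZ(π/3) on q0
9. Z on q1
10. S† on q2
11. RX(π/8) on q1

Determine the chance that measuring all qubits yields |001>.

The probability of measuring |001> is 0.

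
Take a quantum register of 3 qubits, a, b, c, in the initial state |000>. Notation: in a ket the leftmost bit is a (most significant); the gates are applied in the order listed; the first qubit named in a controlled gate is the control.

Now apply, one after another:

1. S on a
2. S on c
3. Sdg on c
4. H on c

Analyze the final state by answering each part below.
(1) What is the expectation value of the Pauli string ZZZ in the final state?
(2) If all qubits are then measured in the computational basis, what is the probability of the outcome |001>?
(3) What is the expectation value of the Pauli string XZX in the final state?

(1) The observable ZZZ averages to 0. Key observation: the block from step 2 through step 3 cancels to the identity and can be dropped.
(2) A full measurement returns |001> with probability 1/2.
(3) The observable XZX averages to 0.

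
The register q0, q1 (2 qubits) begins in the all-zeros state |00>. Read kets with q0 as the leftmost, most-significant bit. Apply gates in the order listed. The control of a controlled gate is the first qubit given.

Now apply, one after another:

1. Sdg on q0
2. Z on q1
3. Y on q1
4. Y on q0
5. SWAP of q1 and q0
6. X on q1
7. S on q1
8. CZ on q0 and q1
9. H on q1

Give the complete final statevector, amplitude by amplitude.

After the circuit, the state carries amplitude 0 on |00>, 0 on |01>, -sqrt(2)/2 on |10>, -sqrt(2)/2 on |11>.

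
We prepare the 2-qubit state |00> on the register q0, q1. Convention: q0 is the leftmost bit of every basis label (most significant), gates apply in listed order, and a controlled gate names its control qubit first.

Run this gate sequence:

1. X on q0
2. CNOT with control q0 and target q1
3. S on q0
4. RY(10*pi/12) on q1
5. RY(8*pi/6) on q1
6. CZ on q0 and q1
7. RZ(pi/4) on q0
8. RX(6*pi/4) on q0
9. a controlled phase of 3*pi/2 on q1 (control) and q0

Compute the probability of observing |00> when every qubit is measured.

Outcome |00> occurs with probability 1/4 - sqrt(3)/8.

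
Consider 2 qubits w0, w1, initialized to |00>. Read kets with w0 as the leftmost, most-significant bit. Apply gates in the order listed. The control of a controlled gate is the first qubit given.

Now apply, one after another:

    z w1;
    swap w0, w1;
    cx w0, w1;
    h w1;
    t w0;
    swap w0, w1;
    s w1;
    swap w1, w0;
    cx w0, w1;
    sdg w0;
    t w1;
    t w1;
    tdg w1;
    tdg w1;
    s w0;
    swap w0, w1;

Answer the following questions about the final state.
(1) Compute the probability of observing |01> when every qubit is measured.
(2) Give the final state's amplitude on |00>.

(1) Outcome |01> occurs with probability 0.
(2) |00> carries amplitude sqrt(2)/2 in the final state.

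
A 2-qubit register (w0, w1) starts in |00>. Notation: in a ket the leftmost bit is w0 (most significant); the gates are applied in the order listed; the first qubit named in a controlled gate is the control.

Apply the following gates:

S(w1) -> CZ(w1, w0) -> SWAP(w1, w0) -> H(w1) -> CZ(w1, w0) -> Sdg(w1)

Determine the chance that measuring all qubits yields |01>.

The probability of measuring |01> is 1/2.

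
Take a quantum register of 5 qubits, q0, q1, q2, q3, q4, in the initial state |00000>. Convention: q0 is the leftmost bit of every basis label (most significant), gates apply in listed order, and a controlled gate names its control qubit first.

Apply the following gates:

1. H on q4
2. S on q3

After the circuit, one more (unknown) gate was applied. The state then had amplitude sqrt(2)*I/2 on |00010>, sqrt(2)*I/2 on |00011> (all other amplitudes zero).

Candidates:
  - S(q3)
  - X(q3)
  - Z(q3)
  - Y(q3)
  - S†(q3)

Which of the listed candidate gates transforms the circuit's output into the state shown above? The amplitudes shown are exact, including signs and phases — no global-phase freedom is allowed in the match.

The applied gate was Y(q3).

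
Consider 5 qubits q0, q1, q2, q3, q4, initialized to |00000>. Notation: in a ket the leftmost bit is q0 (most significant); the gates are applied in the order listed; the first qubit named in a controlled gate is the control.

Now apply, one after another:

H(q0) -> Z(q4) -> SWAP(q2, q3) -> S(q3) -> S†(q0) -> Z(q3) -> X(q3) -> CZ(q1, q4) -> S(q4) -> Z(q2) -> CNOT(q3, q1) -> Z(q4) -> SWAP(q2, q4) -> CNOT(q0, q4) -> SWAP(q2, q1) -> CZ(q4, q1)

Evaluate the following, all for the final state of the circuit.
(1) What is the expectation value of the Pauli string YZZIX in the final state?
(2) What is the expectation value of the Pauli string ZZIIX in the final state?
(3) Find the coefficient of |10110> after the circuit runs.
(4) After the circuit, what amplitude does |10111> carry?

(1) The expectation value of YZZIX is 1.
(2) The expectation value of ZZIIX is 0.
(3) |10110> carries amplitude 0 in the final state.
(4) The amplitude on |10111> is -sqrt(2)*I/2.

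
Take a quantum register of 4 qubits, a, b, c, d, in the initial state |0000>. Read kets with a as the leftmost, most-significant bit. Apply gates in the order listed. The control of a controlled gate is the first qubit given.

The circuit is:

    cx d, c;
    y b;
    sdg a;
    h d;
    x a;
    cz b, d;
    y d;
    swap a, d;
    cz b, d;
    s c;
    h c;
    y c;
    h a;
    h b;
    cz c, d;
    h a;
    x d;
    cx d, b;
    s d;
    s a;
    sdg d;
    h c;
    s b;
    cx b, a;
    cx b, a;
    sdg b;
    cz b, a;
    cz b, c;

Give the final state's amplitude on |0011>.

The final state's coefficient on |0011> equals 0. Key observation: the block from step 23 through step 26 cancels to the identity and can be dropped.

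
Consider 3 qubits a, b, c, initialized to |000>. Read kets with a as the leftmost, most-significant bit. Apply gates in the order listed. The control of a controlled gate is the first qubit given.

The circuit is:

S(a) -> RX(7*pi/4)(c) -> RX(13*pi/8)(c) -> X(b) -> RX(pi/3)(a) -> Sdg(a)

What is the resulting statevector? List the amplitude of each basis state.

The final amplitudes are 0 on |000>, 0 on |001>, -sqrt(3)*sqrt(1/2 - sqrt(2)/4)*sin(3*pi/16)/2 + sqrt(3)*sqrt(sqrt(2)/4 + 1/2)*cos(3*pi/16)/2 on |010>, sqrt(3)*I*sqrt(1/2 - sqrt(2)/4)*cos(3*pi/16)/2 + sqrt(3)*I*sqrt(sqrt(2)/4 + 1/2)*sin(3*pi/16)/2 on |011>, 0 on |100>, 0 on |101>, -sqrt(sqrt(2)/4 + 1/2)*cos(3*pi/16)/2 + sqrt(1/2 - sqrt(2)/4)*sin(3*pi/16)/2 on |110>, -I*sqrt(sqrt(2)/4 + 1/2)*sin(3*pi/16)/2 - I*sqrt(1/2 - sqrt(2)/4)*cos(3*pi/16)/2 on |111>.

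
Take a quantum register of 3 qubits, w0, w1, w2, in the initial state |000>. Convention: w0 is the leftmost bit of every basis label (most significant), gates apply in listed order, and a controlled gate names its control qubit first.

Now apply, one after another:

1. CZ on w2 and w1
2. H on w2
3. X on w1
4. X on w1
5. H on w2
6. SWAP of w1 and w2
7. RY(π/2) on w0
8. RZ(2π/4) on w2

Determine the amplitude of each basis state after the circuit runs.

The resulting statevector has amplitude -sqrt(2)*exp(3*I*pi/4)/2 on |000>, -sqrt(2)*exp(3*I*pi/4)/2 on |100>, and 0 on every other basis state. Key observation: the block from step 2 through step 5 cancels to the identity and can be dropped.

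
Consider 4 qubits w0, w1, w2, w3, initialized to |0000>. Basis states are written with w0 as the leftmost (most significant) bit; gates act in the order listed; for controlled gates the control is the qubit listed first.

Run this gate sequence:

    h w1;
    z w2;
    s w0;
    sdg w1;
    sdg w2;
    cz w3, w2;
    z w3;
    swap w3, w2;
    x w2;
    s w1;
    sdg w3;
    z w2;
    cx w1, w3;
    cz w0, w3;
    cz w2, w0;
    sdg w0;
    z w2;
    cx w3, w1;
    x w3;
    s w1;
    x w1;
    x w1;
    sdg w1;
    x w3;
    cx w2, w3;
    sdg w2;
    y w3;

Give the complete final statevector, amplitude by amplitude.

After the circuit, the state carries amplitude -sqrt(2)/2 on |0010>, sqrt(2)/2 on |0011>, and 0 on every other basis state. Key observation: the block from step 19 through step 24 cancels to the identity and can be dropped.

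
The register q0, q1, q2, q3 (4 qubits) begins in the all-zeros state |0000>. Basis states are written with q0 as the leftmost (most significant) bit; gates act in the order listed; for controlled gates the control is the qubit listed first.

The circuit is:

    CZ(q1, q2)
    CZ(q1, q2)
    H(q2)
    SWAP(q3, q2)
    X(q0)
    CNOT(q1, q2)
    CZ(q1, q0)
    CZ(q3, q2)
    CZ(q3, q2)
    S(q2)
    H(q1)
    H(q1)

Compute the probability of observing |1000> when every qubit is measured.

A full measurement returns |1000> with probability 1/2. Key observation: gates 1-2 undo each other exactly, leaving only the rest of the circuit to track.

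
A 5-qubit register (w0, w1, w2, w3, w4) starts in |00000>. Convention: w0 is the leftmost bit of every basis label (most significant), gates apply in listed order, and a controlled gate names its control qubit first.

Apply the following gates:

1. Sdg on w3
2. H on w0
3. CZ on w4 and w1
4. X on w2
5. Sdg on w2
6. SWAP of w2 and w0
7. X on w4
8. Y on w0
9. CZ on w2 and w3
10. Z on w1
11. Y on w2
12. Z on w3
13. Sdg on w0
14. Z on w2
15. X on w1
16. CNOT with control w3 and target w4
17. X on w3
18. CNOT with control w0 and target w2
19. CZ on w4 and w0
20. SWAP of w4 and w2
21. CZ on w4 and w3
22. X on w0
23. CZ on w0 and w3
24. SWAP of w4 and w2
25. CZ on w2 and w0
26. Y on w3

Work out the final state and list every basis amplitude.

The resulting statevector has amplitude -sqrt(2)/2 on |11001>, -sqrt(2)/2 on |11101>, and 0 on every other basis state.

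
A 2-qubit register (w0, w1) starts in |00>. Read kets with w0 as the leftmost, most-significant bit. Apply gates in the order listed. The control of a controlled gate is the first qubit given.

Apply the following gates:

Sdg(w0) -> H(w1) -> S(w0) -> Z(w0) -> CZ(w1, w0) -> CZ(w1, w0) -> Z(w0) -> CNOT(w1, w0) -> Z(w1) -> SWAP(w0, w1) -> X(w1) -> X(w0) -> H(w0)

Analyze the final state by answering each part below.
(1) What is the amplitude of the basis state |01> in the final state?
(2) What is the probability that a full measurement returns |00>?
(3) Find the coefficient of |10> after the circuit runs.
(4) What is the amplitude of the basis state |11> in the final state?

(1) The final state's coefficient on |01> equals 1/2. Key observation: steps 4-7 multiply out to the identity, so the circuit reduces to the remaining gates.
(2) A full measurement returns |00> with probability 1/4.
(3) The amplitude on |10> is -1/2.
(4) |11> carries amplitude -1/2 in the final state.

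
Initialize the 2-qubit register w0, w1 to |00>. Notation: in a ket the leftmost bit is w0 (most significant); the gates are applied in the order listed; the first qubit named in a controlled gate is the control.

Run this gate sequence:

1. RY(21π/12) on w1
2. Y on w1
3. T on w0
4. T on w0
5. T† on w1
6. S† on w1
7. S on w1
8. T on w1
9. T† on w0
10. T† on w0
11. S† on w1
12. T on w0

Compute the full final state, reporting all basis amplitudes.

After the circuit, the state carries amplitude -I*sqrt(2 - sqrt(2))/2 on |00>, -sqrt(sqrt(2) + 2)/2 on |01>, 0 on |10>, 0 on |11>.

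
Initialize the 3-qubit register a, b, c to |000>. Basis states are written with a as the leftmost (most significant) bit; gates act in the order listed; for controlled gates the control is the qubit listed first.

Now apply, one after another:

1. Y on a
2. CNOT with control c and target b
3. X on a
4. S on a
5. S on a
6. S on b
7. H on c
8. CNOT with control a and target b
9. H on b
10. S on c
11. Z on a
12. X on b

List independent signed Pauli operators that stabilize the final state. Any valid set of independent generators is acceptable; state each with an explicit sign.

One valid set of independent stabilizer generators is +IXI, +IIY, +ZII (any independent generating set of the same group is equally correct).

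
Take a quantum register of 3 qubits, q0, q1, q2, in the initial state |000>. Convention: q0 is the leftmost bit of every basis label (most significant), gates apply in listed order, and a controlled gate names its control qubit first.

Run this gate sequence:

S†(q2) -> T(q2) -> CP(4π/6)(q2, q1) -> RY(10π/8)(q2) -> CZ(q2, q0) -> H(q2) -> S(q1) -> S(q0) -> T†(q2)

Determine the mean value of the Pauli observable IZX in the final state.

In the final state, IZX has expectation -1/2.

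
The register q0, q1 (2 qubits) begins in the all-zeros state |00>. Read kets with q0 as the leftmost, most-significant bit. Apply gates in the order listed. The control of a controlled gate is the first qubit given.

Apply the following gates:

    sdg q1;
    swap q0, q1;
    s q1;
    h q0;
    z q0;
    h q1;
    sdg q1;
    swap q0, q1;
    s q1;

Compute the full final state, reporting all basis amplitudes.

The resulting statevector has amplitude 1/2 on |00>, -I/2 on |01>, -I/2 on |10>, -1/2 on |11>.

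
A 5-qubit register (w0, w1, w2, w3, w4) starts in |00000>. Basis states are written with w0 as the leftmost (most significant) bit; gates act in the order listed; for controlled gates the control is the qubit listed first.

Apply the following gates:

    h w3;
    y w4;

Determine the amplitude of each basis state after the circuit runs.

After the circuit, the state carries amplitude sqrt(2)*I/2 on |00001>, sqrt(2)*I/2 on |00011>, and 0 on every other basis state.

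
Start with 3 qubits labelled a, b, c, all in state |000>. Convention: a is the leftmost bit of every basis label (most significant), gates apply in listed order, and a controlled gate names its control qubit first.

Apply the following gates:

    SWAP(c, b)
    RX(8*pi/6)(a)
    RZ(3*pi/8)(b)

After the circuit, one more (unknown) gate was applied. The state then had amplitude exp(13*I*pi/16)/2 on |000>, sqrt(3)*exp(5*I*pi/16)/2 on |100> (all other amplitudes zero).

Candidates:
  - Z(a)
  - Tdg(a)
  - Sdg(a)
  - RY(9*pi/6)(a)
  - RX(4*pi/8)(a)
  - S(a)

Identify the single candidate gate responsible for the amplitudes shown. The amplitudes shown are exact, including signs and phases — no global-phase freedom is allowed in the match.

The applied gate was Z(a).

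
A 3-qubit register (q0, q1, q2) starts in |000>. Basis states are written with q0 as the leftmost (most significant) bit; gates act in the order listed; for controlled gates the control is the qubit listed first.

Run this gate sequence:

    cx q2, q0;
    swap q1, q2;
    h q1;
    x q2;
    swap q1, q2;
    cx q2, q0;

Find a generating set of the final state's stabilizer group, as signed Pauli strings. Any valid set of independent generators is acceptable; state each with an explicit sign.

The stabilizer group can be generated by +XIX, +ZIZ, -IZI, among other valid generating sets.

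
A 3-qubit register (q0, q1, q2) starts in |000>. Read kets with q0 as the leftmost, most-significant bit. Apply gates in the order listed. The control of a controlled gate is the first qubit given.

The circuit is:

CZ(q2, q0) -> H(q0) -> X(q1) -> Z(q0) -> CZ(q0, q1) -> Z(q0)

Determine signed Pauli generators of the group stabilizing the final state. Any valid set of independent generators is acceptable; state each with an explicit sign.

The stabilizer group can be generated by -XII, -IZI, +IIZ, among other valid generating sets.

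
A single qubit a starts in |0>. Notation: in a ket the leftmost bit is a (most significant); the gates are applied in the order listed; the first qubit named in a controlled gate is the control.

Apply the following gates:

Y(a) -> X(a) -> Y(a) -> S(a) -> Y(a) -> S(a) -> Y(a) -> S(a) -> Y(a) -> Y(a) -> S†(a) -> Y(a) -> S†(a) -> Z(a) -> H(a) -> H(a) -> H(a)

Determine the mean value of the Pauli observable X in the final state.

In the final state, X has expectation 1. Key observation: steps 6-13 multiply out to the identity, so the circuit reduces to the remaining gates.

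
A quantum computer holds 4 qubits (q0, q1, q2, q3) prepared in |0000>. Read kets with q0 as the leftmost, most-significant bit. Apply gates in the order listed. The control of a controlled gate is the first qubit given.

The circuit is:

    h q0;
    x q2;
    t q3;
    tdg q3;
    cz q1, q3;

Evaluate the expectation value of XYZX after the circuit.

In the final state, XYZX has expectation 0.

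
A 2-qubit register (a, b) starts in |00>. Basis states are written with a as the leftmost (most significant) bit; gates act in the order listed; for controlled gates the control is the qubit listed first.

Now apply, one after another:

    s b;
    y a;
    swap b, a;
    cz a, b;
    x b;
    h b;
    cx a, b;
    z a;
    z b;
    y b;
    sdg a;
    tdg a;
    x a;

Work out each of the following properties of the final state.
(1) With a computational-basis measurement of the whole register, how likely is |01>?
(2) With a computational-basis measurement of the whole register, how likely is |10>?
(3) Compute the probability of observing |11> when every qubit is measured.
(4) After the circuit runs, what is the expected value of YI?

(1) Outcome |01> occurs with probability 0.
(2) The probability of measuring |10> is 1/2.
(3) A full measurement returns |11> with probability 1/2.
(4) In the final state, YI has expectation 0.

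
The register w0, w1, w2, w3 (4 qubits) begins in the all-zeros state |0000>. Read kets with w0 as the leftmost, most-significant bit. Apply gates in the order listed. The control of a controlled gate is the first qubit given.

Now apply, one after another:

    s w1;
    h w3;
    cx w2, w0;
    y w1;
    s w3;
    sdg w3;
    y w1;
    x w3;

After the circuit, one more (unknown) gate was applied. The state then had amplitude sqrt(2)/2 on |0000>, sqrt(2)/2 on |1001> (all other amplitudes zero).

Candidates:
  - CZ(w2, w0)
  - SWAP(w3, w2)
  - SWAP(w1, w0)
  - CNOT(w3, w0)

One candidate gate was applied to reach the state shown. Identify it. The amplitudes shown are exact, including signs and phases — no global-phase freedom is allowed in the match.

The unique candidate consistent with the amplitudes is CNOT(w3, w0). Key observation: the block from step 4 through step 7 cancels to the identity and can be dropped.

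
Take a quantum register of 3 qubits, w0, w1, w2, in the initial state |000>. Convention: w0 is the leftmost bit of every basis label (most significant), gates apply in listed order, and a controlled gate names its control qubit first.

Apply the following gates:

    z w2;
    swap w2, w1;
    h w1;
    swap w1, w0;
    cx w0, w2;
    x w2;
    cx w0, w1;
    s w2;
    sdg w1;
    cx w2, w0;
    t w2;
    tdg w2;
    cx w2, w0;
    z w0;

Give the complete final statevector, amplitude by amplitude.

The final amplitudes are sqrt(2)*I/2 on |001>, sqrt(2)*I/2 on |110>, and 0 on every other basis state. Key observation: steps 10-13 multiply out to the identity, so the circuit reduces to the remaining gates.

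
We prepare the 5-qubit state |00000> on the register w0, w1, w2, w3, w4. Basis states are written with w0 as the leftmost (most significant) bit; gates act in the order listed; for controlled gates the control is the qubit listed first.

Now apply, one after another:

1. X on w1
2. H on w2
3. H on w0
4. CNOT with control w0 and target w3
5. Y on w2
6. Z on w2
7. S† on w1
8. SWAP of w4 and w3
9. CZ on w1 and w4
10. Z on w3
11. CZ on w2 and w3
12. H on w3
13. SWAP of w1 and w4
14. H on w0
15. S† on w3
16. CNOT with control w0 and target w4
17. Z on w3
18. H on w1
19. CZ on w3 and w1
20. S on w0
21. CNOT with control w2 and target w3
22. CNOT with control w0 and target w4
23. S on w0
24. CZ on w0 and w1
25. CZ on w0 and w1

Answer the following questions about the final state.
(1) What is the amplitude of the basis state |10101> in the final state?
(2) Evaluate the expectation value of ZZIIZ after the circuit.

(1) The amplitude on |10101> is sqrt(2)*I/4. Key observation: the block from step 24 through step 25 cancels to the identity and can be dropped.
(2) The expectation value of ZZIIZ is 1.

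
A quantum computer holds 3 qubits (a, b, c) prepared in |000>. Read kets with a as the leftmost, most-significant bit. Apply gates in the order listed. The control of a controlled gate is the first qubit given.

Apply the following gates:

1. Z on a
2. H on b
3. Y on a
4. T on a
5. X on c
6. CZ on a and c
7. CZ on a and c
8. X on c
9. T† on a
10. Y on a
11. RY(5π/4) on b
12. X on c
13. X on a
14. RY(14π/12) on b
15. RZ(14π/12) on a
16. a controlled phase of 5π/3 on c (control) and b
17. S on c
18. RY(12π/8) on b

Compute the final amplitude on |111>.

The amplitude on |111> is -sqrt(12 - 6*sqrt(2))*exp(I*pi/12)/8 + sqrt(2*sqrt(2) + 4)*exp(I*pi/12)/8 + sqrt(4 - 2*sqrt(2))*exp(3*I*pi/4)/8 + sqrt(6*sqrt(2) + 12)*exp(3*I*pi/4)/8. Key observation: the block from step 3 through step 10 cancels to the identity and can be dropped.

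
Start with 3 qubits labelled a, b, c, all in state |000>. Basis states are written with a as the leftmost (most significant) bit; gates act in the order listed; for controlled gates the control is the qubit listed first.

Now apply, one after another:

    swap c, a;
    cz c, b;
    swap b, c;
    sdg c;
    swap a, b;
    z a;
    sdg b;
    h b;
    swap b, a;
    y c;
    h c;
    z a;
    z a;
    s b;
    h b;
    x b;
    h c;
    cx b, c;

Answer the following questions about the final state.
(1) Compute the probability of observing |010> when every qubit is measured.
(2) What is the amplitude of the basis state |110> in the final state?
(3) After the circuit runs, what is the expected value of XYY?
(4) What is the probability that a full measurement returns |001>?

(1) A full measurement returns |010> with probability 1/4.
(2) |110> carries amplitude I/2 in the final state.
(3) The observable XYY averages to 1.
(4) Outcome |001> occurs with probability 1/4.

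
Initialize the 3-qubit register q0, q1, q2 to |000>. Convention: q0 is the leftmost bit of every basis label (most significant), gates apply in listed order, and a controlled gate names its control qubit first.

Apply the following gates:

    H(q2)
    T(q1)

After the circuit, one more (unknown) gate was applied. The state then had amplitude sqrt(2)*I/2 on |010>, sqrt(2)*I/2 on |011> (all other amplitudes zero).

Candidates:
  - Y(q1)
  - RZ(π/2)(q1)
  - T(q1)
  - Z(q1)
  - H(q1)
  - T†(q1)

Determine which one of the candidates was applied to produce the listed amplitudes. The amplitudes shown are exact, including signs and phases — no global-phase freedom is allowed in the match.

The applied gate was Y(q1).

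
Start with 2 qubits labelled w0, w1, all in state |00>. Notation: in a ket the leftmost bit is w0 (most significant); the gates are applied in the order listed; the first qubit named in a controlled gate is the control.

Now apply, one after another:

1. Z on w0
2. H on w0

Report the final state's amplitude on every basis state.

After the circuit, the state carries amplitude sqrt(2)/2 on |00>, 0 on |01>, sqrt(2)/2 on |10>, 0 on |11>.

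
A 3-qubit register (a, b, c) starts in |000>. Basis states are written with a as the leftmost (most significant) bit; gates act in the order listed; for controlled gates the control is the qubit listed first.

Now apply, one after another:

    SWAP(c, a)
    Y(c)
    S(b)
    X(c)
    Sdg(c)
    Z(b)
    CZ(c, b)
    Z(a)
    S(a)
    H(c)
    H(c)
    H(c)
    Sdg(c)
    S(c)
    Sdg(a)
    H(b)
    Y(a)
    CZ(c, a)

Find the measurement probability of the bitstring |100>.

The probability of measuring |100> is 1/4. Key observation: the block from step 11 through step 12 cancels to the identity and can be dropped.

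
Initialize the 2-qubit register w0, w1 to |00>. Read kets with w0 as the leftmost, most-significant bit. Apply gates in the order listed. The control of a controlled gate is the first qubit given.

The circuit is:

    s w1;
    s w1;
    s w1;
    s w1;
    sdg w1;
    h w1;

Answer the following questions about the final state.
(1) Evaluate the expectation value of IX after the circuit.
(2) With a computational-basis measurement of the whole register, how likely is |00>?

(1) In the final state, IX has expectation 1. Key observation: gates 1-4 undo each other exactly, leaving only the rest of the circuit to track.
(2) A full measurement returns |00> with probability 1/2.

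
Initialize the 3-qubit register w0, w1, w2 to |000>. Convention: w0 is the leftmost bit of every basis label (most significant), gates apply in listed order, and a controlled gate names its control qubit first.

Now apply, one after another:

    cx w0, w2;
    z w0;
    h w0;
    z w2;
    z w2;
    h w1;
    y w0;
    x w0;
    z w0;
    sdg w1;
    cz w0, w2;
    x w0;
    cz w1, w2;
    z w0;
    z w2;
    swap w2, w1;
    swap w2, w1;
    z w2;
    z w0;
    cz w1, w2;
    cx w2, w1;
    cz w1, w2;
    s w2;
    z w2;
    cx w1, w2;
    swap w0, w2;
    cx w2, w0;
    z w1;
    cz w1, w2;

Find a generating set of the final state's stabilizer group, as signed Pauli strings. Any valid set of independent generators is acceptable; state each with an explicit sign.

The stabilizer group can be generated by +XZX, -IXY, +ZZZ, among other valid generating sets. Key observation: steps 13-20 multiply out to the identity, so the circuit reduces to the remaining gates.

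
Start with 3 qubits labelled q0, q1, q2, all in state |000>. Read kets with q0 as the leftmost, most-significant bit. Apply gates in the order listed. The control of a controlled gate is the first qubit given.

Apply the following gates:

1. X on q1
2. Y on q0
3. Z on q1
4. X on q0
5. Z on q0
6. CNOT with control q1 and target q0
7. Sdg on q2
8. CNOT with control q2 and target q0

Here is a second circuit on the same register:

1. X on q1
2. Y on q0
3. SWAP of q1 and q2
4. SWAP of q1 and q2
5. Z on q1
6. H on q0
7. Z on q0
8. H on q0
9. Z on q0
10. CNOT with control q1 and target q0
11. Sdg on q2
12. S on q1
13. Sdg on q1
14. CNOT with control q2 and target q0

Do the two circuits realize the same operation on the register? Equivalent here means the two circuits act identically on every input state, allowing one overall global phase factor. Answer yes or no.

Yes: on every input state the two circuits agree up to one overall phase factor.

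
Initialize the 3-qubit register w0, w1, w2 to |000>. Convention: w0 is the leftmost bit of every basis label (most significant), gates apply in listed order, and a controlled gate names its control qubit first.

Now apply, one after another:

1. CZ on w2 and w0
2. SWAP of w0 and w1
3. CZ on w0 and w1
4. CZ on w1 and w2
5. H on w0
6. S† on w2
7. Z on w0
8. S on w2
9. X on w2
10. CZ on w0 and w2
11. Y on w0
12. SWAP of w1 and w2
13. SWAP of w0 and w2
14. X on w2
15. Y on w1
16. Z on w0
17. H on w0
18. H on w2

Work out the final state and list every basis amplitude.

After the circuit, the state carries amplitude sqrt(2)/2 on |001>, sqrt(2)/2 on |101>, and 0 on every other basis state.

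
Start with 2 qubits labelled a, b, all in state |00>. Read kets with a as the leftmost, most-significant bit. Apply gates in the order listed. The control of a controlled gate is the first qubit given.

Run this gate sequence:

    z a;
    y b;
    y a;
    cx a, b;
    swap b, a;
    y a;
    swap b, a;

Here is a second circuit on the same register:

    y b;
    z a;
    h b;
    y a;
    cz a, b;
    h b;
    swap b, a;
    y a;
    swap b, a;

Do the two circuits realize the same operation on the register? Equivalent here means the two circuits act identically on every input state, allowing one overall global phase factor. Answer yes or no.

Yes, they are equivalent — the unitaries differ by at most a global phase.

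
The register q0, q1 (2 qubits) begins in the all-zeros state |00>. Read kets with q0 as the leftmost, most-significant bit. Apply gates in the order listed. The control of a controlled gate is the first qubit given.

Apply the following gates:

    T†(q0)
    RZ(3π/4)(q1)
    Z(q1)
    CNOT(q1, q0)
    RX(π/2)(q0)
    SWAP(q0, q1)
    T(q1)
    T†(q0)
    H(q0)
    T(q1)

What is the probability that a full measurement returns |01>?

Outcome |01> occurs with probability 1/4.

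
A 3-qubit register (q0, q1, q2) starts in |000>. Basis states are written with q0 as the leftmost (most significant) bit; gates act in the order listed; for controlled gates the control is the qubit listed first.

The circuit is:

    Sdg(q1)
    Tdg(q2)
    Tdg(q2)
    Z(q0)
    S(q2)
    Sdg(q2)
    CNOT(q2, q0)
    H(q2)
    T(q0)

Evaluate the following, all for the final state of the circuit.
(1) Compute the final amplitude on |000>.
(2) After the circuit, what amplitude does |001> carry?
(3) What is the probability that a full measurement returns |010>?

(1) |000> carries amplitude sqrt(2)/2 in the final state.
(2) |001> carries amplitude sqrt(2)/2 in the final state.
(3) A full measurement returns |010> with probability 0.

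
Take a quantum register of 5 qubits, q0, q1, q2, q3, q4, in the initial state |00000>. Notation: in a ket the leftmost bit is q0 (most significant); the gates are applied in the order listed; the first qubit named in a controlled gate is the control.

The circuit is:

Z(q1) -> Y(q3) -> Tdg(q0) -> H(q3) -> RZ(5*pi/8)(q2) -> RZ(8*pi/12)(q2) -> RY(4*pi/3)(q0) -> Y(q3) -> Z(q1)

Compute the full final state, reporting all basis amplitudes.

After the circuit, the state carries amplitude -sqrt(2)*exp(17*I*pi/48)/4 on |00000>, -sqrt(2)*exp(17*I*pi/48)/4 on |00010>, sqrt(6)*exp(17*I*pi/48)/4 on |10000>, sqrt(6)*exp(17*I*pi/48)/4 on |10010>, and 0 on every other basis state.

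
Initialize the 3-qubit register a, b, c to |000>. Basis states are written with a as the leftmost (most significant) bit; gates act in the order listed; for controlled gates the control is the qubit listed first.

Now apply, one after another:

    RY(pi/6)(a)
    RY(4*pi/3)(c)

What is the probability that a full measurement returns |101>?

The probability of measuring |101> is 3/8 - 3*sqrt(3)/16.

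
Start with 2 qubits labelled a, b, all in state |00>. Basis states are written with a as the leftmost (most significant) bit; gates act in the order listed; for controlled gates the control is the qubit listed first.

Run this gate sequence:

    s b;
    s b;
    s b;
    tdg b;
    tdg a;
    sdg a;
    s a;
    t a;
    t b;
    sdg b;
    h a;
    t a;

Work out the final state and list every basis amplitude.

The final amplitudes are sqrt(2)/2 on |00>, 0 on |01>, sqrt(2)*exp(I*pi/4)/2 on |10>, 0 on |11>.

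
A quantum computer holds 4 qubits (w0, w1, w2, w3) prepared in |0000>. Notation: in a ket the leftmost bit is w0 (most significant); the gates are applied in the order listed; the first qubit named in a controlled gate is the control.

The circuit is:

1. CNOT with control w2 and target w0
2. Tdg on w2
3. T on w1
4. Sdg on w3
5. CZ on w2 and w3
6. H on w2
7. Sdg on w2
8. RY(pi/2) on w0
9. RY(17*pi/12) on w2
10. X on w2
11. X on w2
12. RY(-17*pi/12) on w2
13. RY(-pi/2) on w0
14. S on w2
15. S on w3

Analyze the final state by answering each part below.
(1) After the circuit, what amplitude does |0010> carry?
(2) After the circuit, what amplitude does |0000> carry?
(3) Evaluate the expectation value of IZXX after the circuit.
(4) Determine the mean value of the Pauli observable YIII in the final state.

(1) The amplitude on |0010> is sqrt(2)/2. Key observation: gates 7-14 undo each other exactly, leaving only the rest of the circuit to track.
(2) The final state's coefficient on |0000> equals sqrt(2)/2.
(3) The observable IZXX averages to 0.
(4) The expectation value of YIII is 0.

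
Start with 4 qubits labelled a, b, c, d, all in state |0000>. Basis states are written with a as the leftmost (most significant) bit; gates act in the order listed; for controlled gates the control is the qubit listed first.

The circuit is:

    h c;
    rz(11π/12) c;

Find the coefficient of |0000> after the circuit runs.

The final state's coefficient on |0000> equals -sqrt(2)*exp(13*I*pi/24)/2.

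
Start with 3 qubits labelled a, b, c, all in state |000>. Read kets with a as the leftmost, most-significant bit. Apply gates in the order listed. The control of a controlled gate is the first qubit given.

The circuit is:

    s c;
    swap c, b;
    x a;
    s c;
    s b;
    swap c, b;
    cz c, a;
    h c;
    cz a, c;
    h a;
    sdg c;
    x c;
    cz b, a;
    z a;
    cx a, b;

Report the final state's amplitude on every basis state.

After the circuit, the state carries amplitude I/2 on |000>, 1/2 on |001>, 0 on |010>, 0 on |011>, 0 on |100>, 0 on |101>, I/2 on |110>, 1/2 on |111>.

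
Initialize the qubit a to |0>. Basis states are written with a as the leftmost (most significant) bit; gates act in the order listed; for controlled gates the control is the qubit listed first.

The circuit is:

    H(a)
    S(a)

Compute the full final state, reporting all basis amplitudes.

The resulting statevector has amplitude sqrt(2)/2 on |0>, sqrt(2)*I/2 on |1>.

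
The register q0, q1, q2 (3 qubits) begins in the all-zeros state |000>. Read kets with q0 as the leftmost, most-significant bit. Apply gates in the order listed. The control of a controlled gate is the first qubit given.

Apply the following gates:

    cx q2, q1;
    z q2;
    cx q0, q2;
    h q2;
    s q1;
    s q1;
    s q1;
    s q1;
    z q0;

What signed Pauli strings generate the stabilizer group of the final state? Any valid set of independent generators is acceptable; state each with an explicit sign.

The final state is stabilized by the group generated by +IIX, +ZII, +IZI; other independent generating sets are equally valid. Key observation: the block from step 5 through step 8 cancels to the identity and can be dropped.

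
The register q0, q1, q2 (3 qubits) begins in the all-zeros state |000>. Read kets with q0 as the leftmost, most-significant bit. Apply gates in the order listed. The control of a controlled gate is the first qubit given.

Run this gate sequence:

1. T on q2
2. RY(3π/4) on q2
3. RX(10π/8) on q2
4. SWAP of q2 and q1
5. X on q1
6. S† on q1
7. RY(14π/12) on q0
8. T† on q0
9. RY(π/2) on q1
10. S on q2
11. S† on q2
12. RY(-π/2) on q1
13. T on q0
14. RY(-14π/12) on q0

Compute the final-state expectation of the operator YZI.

The expectation value of YZI is 0. Key observation: gates 7-14 undo each other exactly, leaving only the rest of the circuit to track.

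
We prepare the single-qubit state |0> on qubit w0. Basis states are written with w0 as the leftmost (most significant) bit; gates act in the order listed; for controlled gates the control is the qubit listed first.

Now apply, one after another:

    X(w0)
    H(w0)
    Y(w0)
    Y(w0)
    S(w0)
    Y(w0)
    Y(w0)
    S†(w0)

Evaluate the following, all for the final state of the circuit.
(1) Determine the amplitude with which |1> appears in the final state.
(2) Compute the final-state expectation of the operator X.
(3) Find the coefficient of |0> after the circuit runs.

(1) |1> carries amplitude -sqrt(2)/2 in the final state.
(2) In the final state, X has expectation -1.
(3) The amplitude on |0> is sqrt(2)/2.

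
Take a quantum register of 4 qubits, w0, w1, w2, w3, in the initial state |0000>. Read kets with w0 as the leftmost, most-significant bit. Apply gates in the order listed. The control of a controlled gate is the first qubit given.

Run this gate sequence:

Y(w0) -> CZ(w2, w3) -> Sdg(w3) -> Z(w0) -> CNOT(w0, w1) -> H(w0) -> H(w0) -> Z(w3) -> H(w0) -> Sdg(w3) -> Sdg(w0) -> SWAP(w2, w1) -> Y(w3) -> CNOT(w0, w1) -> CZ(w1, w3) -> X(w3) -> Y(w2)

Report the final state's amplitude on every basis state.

The final amplitudes are -sqrt(2)*I/2 on |0000>, -sqrt(2)/2 on |1100>, and 0 on every other basis state.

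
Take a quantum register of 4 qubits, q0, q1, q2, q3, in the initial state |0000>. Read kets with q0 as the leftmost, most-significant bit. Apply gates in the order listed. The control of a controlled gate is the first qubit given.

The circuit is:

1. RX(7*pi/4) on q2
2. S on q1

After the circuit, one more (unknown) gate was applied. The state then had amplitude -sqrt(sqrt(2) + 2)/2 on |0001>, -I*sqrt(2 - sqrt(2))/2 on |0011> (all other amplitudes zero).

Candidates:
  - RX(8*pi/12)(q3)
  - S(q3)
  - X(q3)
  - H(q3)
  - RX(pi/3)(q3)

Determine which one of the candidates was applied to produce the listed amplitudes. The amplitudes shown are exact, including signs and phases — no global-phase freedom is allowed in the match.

The applied gate was X(q3).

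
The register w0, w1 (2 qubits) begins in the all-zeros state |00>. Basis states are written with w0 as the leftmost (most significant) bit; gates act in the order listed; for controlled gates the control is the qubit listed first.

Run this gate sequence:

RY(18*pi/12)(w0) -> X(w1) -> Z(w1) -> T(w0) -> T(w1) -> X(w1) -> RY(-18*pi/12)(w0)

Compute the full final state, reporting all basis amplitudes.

After the circuit, the state carries amplitude -I/2 - exp(I*pi/4)/2 on |00>, 0 on |01>, -exp(I*pi/4)/2 + I/2 on |10>, 0 on |11>.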